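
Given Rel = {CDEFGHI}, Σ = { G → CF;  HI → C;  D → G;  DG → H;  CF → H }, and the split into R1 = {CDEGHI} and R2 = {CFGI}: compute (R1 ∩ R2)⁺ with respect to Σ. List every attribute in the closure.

R1 ∩ R2 = {CGI}.
G → CF applies, adding F
CF → H applies, adding H
Closure: {CFGHI}.

CFGHI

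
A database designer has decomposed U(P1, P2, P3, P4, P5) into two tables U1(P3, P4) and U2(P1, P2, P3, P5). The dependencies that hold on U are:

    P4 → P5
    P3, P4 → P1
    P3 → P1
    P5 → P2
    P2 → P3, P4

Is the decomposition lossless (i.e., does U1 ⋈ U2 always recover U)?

No

Common attributes: U1 ∩ U2 = {P3}.
Closure of {P3}: P3 → P1 applies, adding P1. So (P3)⁺ = {P1, P3}.
The closure contains neither all of U1 = {P3, P4} nor all of U2 = {P1, P2, P3, P5}, so the common attributes are not a superkey of either fragment. The join is lossy.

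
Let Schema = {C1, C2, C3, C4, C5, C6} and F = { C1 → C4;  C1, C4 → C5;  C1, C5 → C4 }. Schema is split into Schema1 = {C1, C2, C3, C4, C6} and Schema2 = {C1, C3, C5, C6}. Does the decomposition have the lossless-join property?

Common attributes: Schema1 ∩ Schema2 = {C1, C3, C6}.
Closure of {C1, C3, C6}: C1 → C4 applies, adding C4; C1, C4 → C5 applies, adding C5. So (C1, C3, C6)⁺ = {C1, C3, C4, C5, C6}.
This closure contains every attribute of Schema2, so Schema1 ∩ Schema2 → Schema2. The join is lossless.

Yes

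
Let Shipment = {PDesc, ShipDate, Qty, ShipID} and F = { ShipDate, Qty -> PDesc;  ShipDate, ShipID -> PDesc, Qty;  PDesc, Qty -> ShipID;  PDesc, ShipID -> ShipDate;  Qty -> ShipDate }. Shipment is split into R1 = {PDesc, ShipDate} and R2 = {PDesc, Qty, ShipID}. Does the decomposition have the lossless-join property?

Common attributes: R1 ∩ R2 = {PDesc}.
No dependency enlarges {PDesc}, so (PDesc)⁺ = {PDesc}.
The closure contains neither all of R1 = {PDesc, ShipDate} nor all of R2 = {PDesc, Qty, ShipID}, so the common attributes are not a superkey of either fragment. The join is lossy.

No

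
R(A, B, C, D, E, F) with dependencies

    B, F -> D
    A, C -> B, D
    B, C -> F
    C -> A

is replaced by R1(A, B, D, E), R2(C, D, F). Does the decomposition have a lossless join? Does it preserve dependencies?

lossy and not dependency-preserving

Lossless test: (D)⁺ = {D}, which is a superkey of neither fragment — lossy.
Dependency preservation: the restricted closure of {B, F} across the fragments never reaches {D}, so B, F → D cannot be enforced without a join — not preserved.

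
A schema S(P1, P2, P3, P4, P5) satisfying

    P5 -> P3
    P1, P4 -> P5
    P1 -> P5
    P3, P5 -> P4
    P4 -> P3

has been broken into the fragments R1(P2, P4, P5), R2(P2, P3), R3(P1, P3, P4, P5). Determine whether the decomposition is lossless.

Chase test. Columns are P1, P2, P3, P4, P5; row i has aⱼ where attribute j ∈ Ri, else bᵢⱼ.
Initial tableau (one row per fragment):
  row 1: b11 a2 b13 a4 a5
  row 2: b21 a2 a3 b24 b25
  row 3: a1 b32 a3 a4 a5
Rows 1 and 3 agree on P5; apply P5→P3 and equate their P3 entries.
No row becomes fully distinguished — the join is lossy.

No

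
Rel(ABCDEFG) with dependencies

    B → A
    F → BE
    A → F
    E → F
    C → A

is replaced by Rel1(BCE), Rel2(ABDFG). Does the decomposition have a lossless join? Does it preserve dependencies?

lossy but dependency-preserving

Lossless test: (B)⁺ = {ABEF}, which is a superkey of neither fragment — lossy.
Dependency preservation: F → BE; E → F; C → A are not contained in any single fragment, but the restricted closure of each left-hand side across the fragments still reaches the right-hand side; the remaining FDs each lie inside some fragment. All dependencies are preserved.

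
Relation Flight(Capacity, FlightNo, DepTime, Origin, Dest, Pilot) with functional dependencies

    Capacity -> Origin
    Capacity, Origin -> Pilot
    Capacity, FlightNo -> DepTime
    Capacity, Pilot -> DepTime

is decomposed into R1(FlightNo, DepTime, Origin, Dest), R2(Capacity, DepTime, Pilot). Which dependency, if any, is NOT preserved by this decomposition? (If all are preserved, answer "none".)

Capacity -> Origin

Check Capacity → Origin: no single fragment contains all of {Capacity, Origin}, and the restricted closure of {Capacity} across the fragments never reaches {Origin}.
Capacity, Origin → Pilot is preserved.
Capacity, FlightNo → DepTime is preserved.
Capacity, Pilot → DepTime is preserved.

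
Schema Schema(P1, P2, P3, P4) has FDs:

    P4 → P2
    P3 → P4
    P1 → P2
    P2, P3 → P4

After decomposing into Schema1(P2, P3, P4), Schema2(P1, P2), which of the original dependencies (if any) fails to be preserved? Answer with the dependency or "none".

none

P4 → P2 lies within Schema1.
P3 → P4 lies within Schema1.
P1 → P2 lies within Schema2.
P2, P3 → P4 lies within Schema1.
Every dependency is enforceable on the fragments, so the decomposition is dependency-preserving.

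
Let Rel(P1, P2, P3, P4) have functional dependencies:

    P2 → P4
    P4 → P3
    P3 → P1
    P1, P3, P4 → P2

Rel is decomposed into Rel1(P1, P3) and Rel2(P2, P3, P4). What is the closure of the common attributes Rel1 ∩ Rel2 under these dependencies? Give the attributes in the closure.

Rel1 ∩ Rel2 = {P3}.
P3 → P1 applies, adding P1
Closure: {P1, P3}.

P1, P3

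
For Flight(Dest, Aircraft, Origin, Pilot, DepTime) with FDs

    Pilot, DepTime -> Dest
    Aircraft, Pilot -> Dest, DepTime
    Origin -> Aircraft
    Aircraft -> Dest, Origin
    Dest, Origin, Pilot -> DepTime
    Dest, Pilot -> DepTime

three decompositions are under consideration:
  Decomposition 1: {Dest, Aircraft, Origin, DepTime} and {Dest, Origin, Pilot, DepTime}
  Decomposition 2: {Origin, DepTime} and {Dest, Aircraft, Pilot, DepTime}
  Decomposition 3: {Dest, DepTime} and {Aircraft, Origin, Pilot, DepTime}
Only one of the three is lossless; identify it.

Decomposition 1

Decomposition 1: common = {Dest, Origin, DepTime}, closure = {Dest, Aircraft, Origin, DepTime} → lossless.
Decomposition 2: common = {DepTime}, closure = {DepTime} → lossy.
Decomposition 3: common = {DepTime}, closure = {DepTime} → lossy.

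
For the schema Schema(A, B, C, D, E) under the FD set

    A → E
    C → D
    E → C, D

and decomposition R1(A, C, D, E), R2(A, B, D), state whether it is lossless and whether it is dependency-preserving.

lossless and dependency-preserving

Lossless test: (A, D)⁺ = {A, C, D, E}, which contains all of one fragment — lossless.
Dependency preservation: every FD's attributes lie within a single fragment, so each can be enforced locally — preserved.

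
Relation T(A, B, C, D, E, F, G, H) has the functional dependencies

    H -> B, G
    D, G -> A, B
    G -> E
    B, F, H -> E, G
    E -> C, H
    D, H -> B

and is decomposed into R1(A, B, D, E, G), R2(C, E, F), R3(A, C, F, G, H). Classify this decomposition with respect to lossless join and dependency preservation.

Lossless test (chase): Rows 1 and 3 agree on G; apply G→E and equate their E entries. Rows 1 and 2 agree on E; apply E→C, H and equate their C, H entries. Rows 1 and 3 agree on E; apply E→C, H and equate their C, H entries. Rows 1 and 2 agree on H; apply H→B, G and equate their B, G entries. Rows 1 and 3 agree on H; apply H→B, G and equate their B, G entries. No row becomes fully distinguished — the join is lossy.
Dependency preservation: H → B, G; B, F, H → E, G; E → C, H; D, H → B are not contained in any single fragment, but the restricted closure of each left-hand side across the fragments still reaches the right-hand side; the remaining FDs each lie inside some fragment. All dependencies are preserved.

lossy but dependency-preserving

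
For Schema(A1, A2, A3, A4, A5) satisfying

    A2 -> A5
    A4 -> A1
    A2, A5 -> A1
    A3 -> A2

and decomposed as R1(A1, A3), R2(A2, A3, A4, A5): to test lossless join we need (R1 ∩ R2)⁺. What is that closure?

R1 ∩ R2 = {A3}.
A3 → A2 applies, adding A2
A2 → A5 applies, adding A5
A2, A5 → A1 applies, adding A1
Closure: {A1, A2, A3, A5}.

A1, A2, A3, A5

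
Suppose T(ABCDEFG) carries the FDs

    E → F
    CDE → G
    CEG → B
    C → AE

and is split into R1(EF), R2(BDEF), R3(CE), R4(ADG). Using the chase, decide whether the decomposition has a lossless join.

Chase test. Columns are ABCDEFG; row i has aⱼ where attribute j ∈ Ri, else bᵢⱼ.
Initial tableau (one row per fragment):
  row 1: b11 b12 b13 b14 a5 a6 b17
  row 2: b21 a2 b23 a4 a5 a6 b27
  row 3: b31 b32 a3 b34 a5 b36 b37
  row 4: a1 b42 b43 a4 b45 b46 a7
Rows 1 and 3 agree on E; apply E→F and equate their F entries.
No row becomes fully distinguished — the join is lossy.

No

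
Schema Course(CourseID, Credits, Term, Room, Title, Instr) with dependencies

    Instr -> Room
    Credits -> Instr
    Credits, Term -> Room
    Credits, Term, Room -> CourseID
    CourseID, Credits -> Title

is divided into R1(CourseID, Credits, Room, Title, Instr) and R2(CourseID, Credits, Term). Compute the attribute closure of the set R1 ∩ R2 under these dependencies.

R1 ∩ R2 = {CourseID, Credits}.
Credits → Instr applies, adding Instr
CourseID, Credits → Title applies, adding Title
Instr → Room applies, adding Room
Closure: {CourseID, Credits, Room, Title, Instr}.

CourseID, Credits, Room, Title, Instr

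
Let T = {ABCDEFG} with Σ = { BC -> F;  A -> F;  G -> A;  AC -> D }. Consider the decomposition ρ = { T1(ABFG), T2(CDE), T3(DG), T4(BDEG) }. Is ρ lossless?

Chase test. Columns are ABCDEFG; row i has aⱼ where attribute j ∈ Ti, else bᵢⱼ.
Initial tableau (one row per fragment):
  row 1: a1 a2 b13 b14 b15 a6 a7
  row 2: b21 b22 a3 a4 a5 b26 b27
  row 3: b31 b32 b33 a4 b35 b36 a7
  row 4: b41 a2 b43 a4 a5 b46 a7
Rows 1 and 3 agree on G; apply G→A and equate their A entries.
Rows 1 and 4 agree on G; apply G→A and equate their A entries.
Rows 1 and 3 agree on A; apply A→F and equate their F entries.
Rows 1 and 4 agree on A; apply A→F and equate their F entries.
No row becomes fully distinguished — the join is lossy.

No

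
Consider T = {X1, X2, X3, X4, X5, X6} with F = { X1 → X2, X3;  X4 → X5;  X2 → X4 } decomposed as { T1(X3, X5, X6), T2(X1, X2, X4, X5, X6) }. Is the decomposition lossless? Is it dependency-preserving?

Lossless test: (X5, X6)⁺ = {X5, X6}, which is a superkey of neither fragment — lossy.
Dependency preservation: the restricted closure of {X1} across the fragments never reaches {X2, X3}, so X1 → X2, X3 cannot be enforced without a join — not preserved.

lossy and not dependency-preserving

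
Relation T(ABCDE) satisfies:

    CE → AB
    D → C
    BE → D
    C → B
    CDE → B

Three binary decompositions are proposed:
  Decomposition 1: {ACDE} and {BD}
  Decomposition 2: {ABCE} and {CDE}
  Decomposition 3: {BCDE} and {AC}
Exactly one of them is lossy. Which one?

Decomposition 3

Decomposition 1: common = {D}, closure = {BCD} → lossless.
Decomposition 2: common = {CE}, closure = {ABCDE} → lossless.
Decomposition 3: common = {C}, closure = {BC} → lossy.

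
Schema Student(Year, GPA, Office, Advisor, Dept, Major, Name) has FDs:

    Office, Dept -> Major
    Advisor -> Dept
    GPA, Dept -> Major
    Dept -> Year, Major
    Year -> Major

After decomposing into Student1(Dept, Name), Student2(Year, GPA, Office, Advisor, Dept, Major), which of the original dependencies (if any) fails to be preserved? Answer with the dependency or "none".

none

Office, Dept → Major lies within Student2.
Advisor → Dept lies within Student2.
GPA, Dept → Major lies within Student2.
Dept → Year, Major lies within Student2.
Year → Major lies within Student2.
Every dependency is enforceable on the fragments, so the decomposition is dependency-preserving.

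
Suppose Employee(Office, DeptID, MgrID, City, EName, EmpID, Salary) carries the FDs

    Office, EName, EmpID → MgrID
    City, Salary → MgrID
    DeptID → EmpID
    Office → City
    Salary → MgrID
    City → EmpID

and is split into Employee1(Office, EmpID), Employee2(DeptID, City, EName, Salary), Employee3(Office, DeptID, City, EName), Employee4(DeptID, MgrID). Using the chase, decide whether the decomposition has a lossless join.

No

Chase test. Columns are Office, DeptID, MgrID, City, EName, EmpID, Salary; row i has aⱼ where attribute j ∈ Employeei, else bᵢⱼ.
Initial tableau (one row per fragment):
  row 1: a1 b12 b13 b14 b15 a6 b17
  row 2: b21 a2 b23 a4 a5 b26 a7
  row 3: a1 a2 b33 a4 a5 b36 b37
  row 4: b41 a2 a3 b44 b45 b46 b47
Rows 2 and 3 agree on DeptID; apply DeptID→EmpID and equate their EmpID entries.
Rows 2 and 4 agree on DeptID; apply DeptID→EmpID and equate their EmpID entries.
Rows 1 and 3 agree on Office; apply Office→City and equate their City entries.
Rows 1 and 2 agree on City; apply City→EmpID and equate their EmpID entries.
No row becomes fully distinguished — the join is lossy.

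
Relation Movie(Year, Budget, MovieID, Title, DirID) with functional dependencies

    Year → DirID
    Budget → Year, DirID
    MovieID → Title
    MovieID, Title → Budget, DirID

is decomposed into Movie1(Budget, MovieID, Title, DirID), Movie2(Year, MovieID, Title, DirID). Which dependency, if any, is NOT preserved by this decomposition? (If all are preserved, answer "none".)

Check Budget → Year, DirID: no single fragment contains all of {Year, Budget, DirID}, and the restricted closure of {Budget} across the fragments never reaches {Year, DirID}.
Year → DirID is preserved.
MovieID → Title is preserved.
MovieID, Title → Budget, DirID is preserved.

Budget → Year, DirID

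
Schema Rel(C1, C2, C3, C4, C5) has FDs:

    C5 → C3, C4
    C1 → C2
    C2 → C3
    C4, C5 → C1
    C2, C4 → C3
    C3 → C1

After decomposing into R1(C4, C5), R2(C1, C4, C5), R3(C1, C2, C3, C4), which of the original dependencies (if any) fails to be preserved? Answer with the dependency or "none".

C5 → C3, C4: restricted closure across fragments reaches C3, C4.
C1 → C2 lies within R3.
C2 → C3 lies within R3.
C4, C5 → C1 lies within R2.
C2, C4 → C3 lies within R3.
C3 → C1 lies within R3.
Every dependency is enforceable on the fragments, so the decomposition is dependency-preserving.

none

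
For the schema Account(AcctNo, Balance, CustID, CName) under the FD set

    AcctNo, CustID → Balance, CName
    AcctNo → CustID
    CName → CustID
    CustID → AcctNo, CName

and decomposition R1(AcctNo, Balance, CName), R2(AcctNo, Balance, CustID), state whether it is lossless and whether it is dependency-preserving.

Lossless test: (AcctNo, Balance)⁺ = {AcctNo, Balance, CustID, CName}, which contains all of one fragment — lossless.
Dependency preservation: AcctNo, CustID → Balance, CName; CName → CustID; CustID → AcctNo, CName are not contained in any single fragment, but the restricted closure of each left-hand side across the fragments still reaches the right-hand side; the remaining FDs each lie inside some fragment. All dependencies are preserved.

lossless and dependency-preserving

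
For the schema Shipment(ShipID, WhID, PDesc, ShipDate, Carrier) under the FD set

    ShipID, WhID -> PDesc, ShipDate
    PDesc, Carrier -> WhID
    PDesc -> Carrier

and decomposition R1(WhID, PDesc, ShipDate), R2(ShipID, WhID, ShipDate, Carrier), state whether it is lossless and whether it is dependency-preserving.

Lossless test: (WhID, ShipDate)⁺ = {WhID, ShipDate}, which is a superkey of neither fragment — lossy.
Dependency preservation: the restricted closure of {ShipID, WhID} across the fragments never reaches {PDesc, ShipDate}, so ShipID, WhID → PDesc, ShipDate cannot be enforced without a join — not preserved.

lossy and not dependency-preserving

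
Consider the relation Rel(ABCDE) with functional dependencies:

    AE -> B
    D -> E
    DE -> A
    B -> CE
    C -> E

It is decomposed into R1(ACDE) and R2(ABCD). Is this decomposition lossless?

Common attributes: R1 ∩ R2 = {ACD}.
Closure of {ACD}: D → E applies, adding E; AE → B applies, adding B. So (ACD)⁺ = {ABCDE}.
This closure contains every attribute of R1, so R1 ∩ R2 → R1. The join is lossless.

Yes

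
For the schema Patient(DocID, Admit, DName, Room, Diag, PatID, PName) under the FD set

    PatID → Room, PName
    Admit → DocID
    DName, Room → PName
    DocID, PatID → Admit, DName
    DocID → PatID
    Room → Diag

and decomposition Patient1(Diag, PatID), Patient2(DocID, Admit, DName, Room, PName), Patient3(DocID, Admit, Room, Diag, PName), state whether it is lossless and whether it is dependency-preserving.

Lossless test (chase): Rows 2 and 3 agree on DocID; apply DocID→PatID and equate their PatID entries. Rows 2 and 3 agree on Room; apply Room→Diag and equate their Diag entries. Rows 2 and 3 agree on DocID, PatID; apply DocID, PatID→Admit, DName and equate their Admit, DName entries. No row becomes fully distinguished — the join is lossy.
Dependency preservation: the restricted closure of {PatID} across the fragments never reaches {Room, PName}, so PatID → Room, PName cannot be enforced without a join — not preserved.

lossy and not dependency-preserving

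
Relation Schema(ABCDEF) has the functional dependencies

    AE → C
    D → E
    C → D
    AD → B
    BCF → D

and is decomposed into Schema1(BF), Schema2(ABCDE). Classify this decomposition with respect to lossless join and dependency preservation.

lossy but dependency-preserving

Lossless test: (B)⁺ = {B}, which is a superkey of neither fragment — lossy.
Dependency preservation: BCF → D is not contained in any single fragment, but the restricted closure of its left-hand side across the fragments still reaches the right-hand side; the remaining FDs each lie inside some fragment. All dependencies are preserved.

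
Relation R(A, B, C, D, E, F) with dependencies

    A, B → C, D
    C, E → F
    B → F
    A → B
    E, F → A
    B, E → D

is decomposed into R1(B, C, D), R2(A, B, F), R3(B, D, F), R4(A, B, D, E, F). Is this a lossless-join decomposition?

Chase test. Columns are A, B, C, D, E, F; row i has aⱼ where attribute j ∈ Ri, else bᵢⱼ.
Initial tableau (one row per fragment):
  row 1: b11 a2 a3 a4 b15 b16
  row 2: a1 a2 b23 b24 b25 a6
  row 3: b31 a2 b33 a4 b35 a6
  row 4: a1 a2 b43 a4 a5 a6
Rows 2 and 4 agree on A, B; apply A, B→C, D and equate their C, D entries.
Rows 1 and 2 agree on B; apply B→F and equate their F entries.
No row becomes fully distinguished — the join is lossy.

No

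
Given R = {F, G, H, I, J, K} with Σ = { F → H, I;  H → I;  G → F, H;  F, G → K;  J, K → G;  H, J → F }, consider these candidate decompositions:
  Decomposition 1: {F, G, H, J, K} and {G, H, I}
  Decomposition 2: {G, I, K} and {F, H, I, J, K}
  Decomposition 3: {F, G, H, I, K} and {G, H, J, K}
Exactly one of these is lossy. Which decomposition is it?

Decomposition 2

Decomposition 1: common = {G, H}, closure = {F, G, H, I, K} → lossless.
Decomposition 2: common = {I, K}, closure = {I, K} → lossy.
Decomposition 3: common = {G, H, K}, closure = {F, G, H, I, K} → lossless.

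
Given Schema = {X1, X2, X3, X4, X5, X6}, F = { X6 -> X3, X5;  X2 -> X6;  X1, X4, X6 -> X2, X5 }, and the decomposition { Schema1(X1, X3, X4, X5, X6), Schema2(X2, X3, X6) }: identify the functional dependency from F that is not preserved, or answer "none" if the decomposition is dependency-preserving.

Check X1, X4, X6 → X2, X5: no single fragment contains all of {X1, X2, X4, X5, X6}, and the restricted closure of {X1, X4, X6} across the fragments never reaches {X2, X5}.
X6 → X3, X5 is preserved.
X2 → X6 is preserved.

X1, X4, X6 -> X2, X5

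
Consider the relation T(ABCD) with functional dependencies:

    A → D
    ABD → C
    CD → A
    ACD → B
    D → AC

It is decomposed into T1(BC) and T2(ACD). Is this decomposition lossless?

No

Common attributes: T1 ∩ T2 = {C}.
No dependency enlarges {C}, so (C)⁺ = {C}.
The closure contains neither all of T1 = {BC} nor all of T2 = {ACD}, so the common attributes are not a superkey of either fragment. The join is lossy.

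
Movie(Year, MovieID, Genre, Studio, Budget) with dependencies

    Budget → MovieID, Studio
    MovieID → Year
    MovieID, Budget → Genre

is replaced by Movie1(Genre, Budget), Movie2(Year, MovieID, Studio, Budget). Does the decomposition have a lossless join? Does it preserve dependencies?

lossless and dependency-preserving

Lossless test: (Budget)⁺ = {Year, MovieID, Genre, Studio, Budget}, which contains all of one fragment — lossless.
Dependency preservation: MovieID, Budget → Genre is not contained in any single fragment, but the restricted closure of its left-hand side across the fragments still reaches the right-hand side; the remaining FDs each lie inside some fragment. All dependencies are preserved.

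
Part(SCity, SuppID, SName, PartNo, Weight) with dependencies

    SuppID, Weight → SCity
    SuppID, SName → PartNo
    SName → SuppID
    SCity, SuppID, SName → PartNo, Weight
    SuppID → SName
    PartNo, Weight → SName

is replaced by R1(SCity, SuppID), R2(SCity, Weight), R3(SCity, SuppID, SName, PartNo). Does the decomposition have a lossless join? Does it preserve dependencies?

lossy and not dependency-preserving

Lossless test (chase): Rows 1 and 3 agree on SuppID; apply SuppID→SName and equate their SName entries. Rows 1 and 3 agree on SuppID, SName; apply SuppID, SName→PartNo and equate their PartNo entries. Rows 1 and 3 agree on SCity, SuppID, SName; apply SCity, SuppID, SName→PartNo, Weight and equate their PartNo, Weight entries. No row becomes fully distinguished — the join is lossy.
Dependency preservation: the restricted closure of {SuppID, Weight} across the fragments never reaches {SCity}, so SuppID, Weight → SCity cannot be enforced without a join — not preserved.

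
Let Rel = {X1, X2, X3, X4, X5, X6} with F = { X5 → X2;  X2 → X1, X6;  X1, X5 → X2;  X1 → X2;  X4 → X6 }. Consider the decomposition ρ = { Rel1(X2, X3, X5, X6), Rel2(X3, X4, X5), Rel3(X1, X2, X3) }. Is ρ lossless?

Yes

Chase test. Columns are X1, X2, X3, X4, X5, X6; row i has aⱼ where attribute j ∈ Reli, else bᵢⱼ.
Initial tableau (one row per fragment):
  row 1: b11 a2 a3 b14 a5 a6
  row 2: b21 b22 a3 a4 a5 b26
  row 3: a1 a2 a3 b34 b35 b36
Rows 1 and 2 agree on X5; apply X5→X2 and equate their X2 entries.
Rows 1 and 2 agree on X2; apply X2→X1, X6 and equate their X1, X6 entries.
Rows 1 and 3 agree on X2; apply X2→X1, X6 and equate their X1, X6 entries.
Row 2 is now all distinguished symbols — the join is lossless.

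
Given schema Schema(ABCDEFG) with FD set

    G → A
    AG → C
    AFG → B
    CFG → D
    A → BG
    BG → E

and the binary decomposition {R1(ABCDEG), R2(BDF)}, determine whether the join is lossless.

No

Common attributes: R1 ∩ R2 = {BD}.
No dependency enlarges {BD}, so (BD)⁺ = {BD}.
The closure contains neither all of R1 = {ABCDEG} nor all of R2 = {BDF}, so the common attributes are not a superkey of either fragment. The join is lossy.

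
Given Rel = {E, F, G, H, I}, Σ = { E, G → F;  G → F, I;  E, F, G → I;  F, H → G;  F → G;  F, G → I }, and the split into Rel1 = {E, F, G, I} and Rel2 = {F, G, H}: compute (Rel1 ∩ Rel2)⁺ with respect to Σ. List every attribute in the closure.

Rel1 ∩ Rel2 = {F, G}.
G → F, I applies, adding I
Closure: {F, G, I}.

F, G, I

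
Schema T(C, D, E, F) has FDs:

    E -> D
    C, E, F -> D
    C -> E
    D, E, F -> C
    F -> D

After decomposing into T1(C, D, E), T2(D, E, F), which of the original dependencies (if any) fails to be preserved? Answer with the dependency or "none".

D, E, F -> C

Check D, E, F → C: no single fragment contains all of {C, D, E, F}, and the restricted closure of {D, E, F} across the fragments never reaches {C}.
E → D is preserved.
C, E, F → D is preserved.
C → E is preserved.
F → D is preserved.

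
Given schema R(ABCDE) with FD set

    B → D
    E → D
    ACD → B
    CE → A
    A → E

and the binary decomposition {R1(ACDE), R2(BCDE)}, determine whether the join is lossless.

Yes

Common attributes: R1 ∩ R2 = {CDE}.
Closure of {CDE}: CE → A applies, adding A; ACD → B applies, adding B. So (CDE)⁺ = {ABCDE}.
This closure contains every attribute of R1, so R1 ∩ R2 → R1. The join is lossless.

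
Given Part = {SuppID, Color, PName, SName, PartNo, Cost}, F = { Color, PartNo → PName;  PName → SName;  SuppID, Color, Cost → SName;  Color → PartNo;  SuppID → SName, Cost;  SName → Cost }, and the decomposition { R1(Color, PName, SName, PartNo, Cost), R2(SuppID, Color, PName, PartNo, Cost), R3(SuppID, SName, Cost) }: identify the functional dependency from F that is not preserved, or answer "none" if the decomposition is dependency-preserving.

none

Color, PartNo → PName lies within R1.
PName → SName lies within R1.
SuppID, Color, Cost → SName: restricted closure across fragments reaches SName.
Color → PartNo lies within R1.
SuppID → SName, Cost lies within R3.
SName → Cost lies within R1.
Every dependency is enforceable on the fragments, so the decomposition is dependency-preserving.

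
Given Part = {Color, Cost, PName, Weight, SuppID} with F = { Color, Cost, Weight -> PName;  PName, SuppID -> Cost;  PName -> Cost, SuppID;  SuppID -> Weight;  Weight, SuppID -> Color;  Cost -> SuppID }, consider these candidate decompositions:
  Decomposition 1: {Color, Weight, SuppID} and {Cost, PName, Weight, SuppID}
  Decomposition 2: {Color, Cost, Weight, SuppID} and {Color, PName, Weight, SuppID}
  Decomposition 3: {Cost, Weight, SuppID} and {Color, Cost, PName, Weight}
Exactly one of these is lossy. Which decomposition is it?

Decomposition 1: common = {Weight, SuppID}, closure = {Color, Weight, SuppID} → lossless.
Decomposition 2: common = {Color, Weight, SuppID}, closure = {Color, Weight, SuppID} → lossy.
Decomposition 3: common = {Cost, Weight}, closure = {Color, Cost, PName, Weight, SuppID} → lossless.

Decomposition 2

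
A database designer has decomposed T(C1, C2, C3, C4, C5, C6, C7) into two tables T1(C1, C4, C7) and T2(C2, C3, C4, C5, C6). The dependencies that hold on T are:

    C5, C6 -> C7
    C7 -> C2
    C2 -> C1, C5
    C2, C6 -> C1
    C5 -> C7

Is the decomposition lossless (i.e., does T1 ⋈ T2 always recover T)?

Common attributes: T1 ∩ T2 = {C4}.
No dependency enlarges {C4}, so (C4)⁺ = {C4}.
The closure contains neither all of T1 = {C1, C4, C7} nor all of T2 = {C2, C3, C4, C5, C6}, so the common attributes are not a superkey of either fragment. The join is lossy.

No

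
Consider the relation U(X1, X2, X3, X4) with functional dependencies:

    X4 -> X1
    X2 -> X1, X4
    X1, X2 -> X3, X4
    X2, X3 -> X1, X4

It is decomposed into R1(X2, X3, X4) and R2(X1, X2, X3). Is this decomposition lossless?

Yes

Common attributes: R1 ∩ R2 = {X2, X3}.
Closure of {X2, X3}: X2 → X1, X4 applies, adding X1, X4. So (X2, X3)⁺ = {X1, X2, X3, X4}.
This closure contains every attribute of R1, so R1 ∩ R2 → R1. The join is lossless.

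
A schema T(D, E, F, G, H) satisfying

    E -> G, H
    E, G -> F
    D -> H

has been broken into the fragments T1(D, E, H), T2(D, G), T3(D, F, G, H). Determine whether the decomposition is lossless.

Chase test. Columns are D, E, F, G, H; row i has aⱼ where attribute j ∈ Ti, else bᵢⱼ.
Initial tableau (one row per fragment):
  row 1: a1 a2 b13 b14 a5
  row 2: a1 b22 b23 a4 b25
  row 3: a1 b32 a3 a4 a5
Rows 1 and 2 agree on D; apply D→H and equate their H entries.
No row becomes fully distinguished — the join is lossy.

No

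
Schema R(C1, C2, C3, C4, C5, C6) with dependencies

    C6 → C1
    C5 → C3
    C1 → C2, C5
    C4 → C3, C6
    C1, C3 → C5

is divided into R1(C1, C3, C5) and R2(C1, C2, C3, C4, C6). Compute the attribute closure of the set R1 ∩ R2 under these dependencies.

C1, C2, C3, C5

R1 ∩ R2 = {C1, C3}.
C1 → C2, C5 applies, adding C2, C5
Closure: {C1, C2, C3, C5}.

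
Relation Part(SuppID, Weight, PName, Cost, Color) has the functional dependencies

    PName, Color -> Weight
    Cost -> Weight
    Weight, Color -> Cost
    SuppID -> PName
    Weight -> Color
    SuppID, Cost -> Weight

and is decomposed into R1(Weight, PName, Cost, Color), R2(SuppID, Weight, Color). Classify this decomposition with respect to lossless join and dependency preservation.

Lossless test: (Weight, Color)⁺ = {Weight, Cost, Color}, which is a superkey of neither fragment — lossy.
Dependency preservation: the restricted closure of {SuppID} across the fragments never reaches {PName}, so SuppID → PName cannot be enforced without a join — not preserved.

lossy and not dependency-preserving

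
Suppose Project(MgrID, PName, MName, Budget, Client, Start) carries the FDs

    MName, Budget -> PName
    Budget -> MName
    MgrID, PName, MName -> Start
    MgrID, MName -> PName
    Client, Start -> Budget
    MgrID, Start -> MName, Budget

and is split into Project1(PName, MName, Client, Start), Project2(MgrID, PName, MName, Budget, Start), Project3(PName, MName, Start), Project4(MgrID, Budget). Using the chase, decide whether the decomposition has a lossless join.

Chase test. Columns are MgrID, PName, MName, Budget, Client, Start; row i has aⱼ where attribute j ∈ Projecti, else bᵢⱼ.
Initial tableau (one row per fragment):
  row 1: b11 a2 a3 b14 a5 a6
  row 2: a1 a2 a3 a4 b25 a6
  row 3: b31 a2 a3 b34 b35 a6
  row 4: a1 b42 b43 a4 b45 b46
Rows 2 and 4 agree on Budget; apply Budget→MName and equate their MName entries.
Rows 2 and 4 agree on MgrID, MName; apply MgrID, MName→PName and equate their PName entries.
Rows 2 and 4 agree on MgrID, PName, MName; apply MgrID, PName, MName→Start and equate their Start entries.
No row becomes fully distinguished — the join is lossy.

No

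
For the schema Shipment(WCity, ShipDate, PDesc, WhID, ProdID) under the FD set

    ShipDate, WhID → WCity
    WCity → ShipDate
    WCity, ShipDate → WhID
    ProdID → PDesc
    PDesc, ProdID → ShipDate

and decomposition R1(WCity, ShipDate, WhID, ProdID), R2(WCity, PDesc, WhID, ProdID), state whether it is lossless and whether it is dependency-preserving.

lossless and dependency-preserving

Lossless test: (WCity, WhID, ProdID)⁺ = {WCity, ShipDate, PDesc, WhID, ProdID}, which contains all of one fragment — lossless.
Dependency preservation: PDesc, ProdID → ShipDate is not contained in any single fragment, but the restricted closure of its left-hand side across the fragments still reaches the right-hand side; the remaining FDs each lie inside some fragment. All dependencies are preserved.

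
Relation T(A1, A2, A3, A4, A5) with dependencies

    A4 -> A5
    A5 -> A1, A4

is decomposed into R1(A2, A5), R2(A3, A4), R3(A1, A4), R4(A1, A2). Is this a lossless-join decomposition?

No

Chase test. Columns are A1, A2, A3, A4, A5; row i has aⱼ where attribute j ∈ Ri, else bᵢⱼ.
Initial tableau (one row per fragment):
  row 1: b11 a2 b13 b14 a5
  row 2: b21 b22 a3 a4 b25
  row 3: a1 b32 b33 a4 b35
  row 4: a1 a2 b43 b44 b45
Rows 2 and 3 agree on A4; apply A4→A5 and equate their A5 entries.
Rows 2 and 3 agree on A5; apply A5→A1, A4 and equate their A1, A4 entries.
No row becomes fully distinguished — the join is lossy.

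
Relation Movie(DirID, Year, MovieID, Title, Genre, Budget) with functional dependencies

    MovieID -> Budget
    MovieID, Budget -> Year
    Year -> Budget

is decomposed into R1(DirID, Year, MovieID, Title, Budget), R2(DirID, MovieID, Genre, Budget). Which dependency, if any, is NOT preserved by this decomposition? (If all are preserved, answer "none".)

none

MovieID → Budget lies within R1.
MovieID, Budget → Year lies within R1.
Year → Budget lies within R1.
Every dependency is enforceable on the fragments, so the decomposition is dependency-preserving.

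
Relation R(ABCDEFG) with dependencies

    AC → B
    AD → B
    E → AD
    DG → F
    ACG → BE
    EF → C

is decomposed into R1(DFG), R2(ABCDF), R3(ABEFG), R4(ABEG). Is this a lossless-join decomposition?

Chase test. Columns are ABCDEFG; row i has aⱼ where attribute j ∈ Ri, else bᵢⱼ.
Initial tableau (one row per fragment):
  row 1: b11 b12 b13 a4 b15 a6 a7
  row 2: a1 a2 a3 a4 b25 a6 b27
  row 3: a1 a2 b33 b34 a5 a6 a7
  row 4: a1 a2 b43 b44 a5 b46 a7
Rows 3 and 4 agree on E; apply E→AD and equate their AD entries.
Rows 3 and 4 agree on DG; apply DG→F and equate their F entries.
Rows 3 and 4 agree on EF; apply EF→C and equate their C entries.
No row becomes fully distinguished — the join is lossy.

No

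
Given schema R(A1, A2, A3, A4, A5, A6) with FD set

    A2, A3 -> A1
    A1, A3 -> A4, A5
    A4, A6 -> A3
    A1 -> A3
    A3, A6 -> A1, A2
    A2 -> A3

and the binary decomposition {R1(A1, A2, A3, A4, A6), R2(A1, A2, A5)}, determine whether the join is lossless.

Common attributes: R1 ∩ R2 = {A1, A2}.
Closure of {A1, A2}: A1 → A3 applies, adding A3; A1, A3 → A4, A5 applies, adding A4, A5. So (A1, A2)⁺ = {A1, A2, A3, A4, A5}.
This closure contains every attribute of R2, so R1 ∩ R2 → R2. The join is lossless.

Yes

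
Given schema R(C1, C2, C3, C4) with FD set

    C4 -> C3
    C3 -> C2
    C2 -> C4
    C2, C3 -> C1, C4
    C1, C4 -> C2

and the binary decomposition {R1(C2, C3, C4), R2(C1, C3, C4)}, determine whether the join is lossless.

Yes

Common attributes: R1 ∩ R2 = {C3, C4}.
Closure of {C3, C4}: C3 → C2 applies, adding C2; C2, C3 → C1, C4 applies, adding C1. So (C3, C4)⁺ = {C1, C2, C3, C4}.
This closure contains every attribute of R1, so R1 ∩ R2 → R1. The join is lossless.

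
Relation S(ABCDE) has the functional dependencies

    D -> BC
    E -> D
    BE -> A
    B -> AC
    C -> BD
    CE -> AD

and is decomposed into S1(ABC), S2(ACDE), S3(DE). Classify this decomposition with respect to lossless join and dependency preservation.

Lossless test (chase): Rows 2 and 3 agree on D; apply D→BC and equate their BC entries. Rows 2 and 3 agree on BE; apply BE→A and equate their A entries. Rows 1 and 2 agree on C; apply C→BD and equate their BD entries. Row 2 is now all distinguished symbols — the join is lossless.
Dependency preservation: D → BC; BE → A; C → BD are not contained in any single fragment, but the restricted closure of each left-hand side across the fragments still reaches the right-hand side; the remaining FDs each lie inside some fragment. All dependencies are preserved.

lossless and dependency-preserving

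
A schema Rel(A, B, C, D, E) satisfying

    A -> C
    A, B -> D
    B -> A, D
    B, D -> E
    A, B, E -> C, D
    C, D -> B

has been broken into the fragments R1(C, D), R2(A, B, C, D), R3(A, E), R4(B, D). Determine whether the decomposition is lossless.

No

Chase test. Columns are A, B, C, D, E; row i has aⱼ where attribute j ∈ Ri, else bᵢⱼ.
Initial tableau (one row per fragment):
  row 1: b11 b12 a3 a4 b15
  row 2: a1 a2 a3 a4 b25
  row 3: a1 b32 b33 b34 a5
  row 4: b41 a2 b43 a4 b45
Rows 2 and 3 agree on A; apply A→C and equate their C entries.
Rows 2 and 4 agree on B; apply B→A, D and equate their A, D entries.
Rows 2 and 4 agree on B, D; apply B, D→E and equate their E entries.
Rows 2 and 4 agree on A, B, E; apply A, B, E→C, D and equate their C, D entries.
Rows 1 and 2 agree on C, D; apply C, D→B and equate their B entries.
Rows 1 and 2 agree on B; apply B→A, D and equate their A, D entries.
Rows 1 and 2 agree on B, D; apply B, D→E and equate their E entries.
No row becomes fully distinguished — the join is lossy.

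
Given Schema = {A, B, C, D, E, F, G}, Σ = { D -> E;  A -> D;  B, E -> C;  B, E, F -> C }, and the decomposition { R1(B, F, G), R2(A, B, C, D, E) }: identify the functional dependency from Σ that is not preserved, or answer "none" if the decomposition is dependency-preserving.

D → E lies within R2.
A → D lies within R2.
B, E → C lies within R2.
B, E, F → C: restricted closure across fragments reaches C.
Every dependency is enforceable on the fragments, so the decomposition is dependency-preserving.

none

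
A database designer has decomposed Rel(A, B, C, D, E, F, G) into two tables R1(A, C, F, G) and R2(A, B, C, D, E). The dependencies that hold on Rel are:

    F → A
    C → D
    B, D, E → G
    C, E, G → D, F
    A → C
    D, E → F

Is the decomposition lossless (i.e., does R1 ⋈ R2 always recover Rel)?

No

Common attributes: R1 ∩ R2 = {A, C}.
Closure of {A, C}: C → D applies, adding D. So (A, C)⁺ = {A, C, D}.
The closure contains neither all of R1 = {A, C, F, G} nor all of R2 = {A, B, C, D, E}, so the common attributes are not a superkey of either fragment. The join is lossy.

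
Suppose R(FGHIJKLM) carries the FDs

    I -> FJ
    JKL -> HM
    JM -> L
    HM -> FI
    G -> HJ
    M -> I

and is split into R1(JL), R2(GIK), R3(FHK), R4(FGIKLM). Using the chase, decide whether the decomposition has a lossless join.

Chase test. Columns are FGHIJKLM; row i has aⱼ where attribute j ∈ Ri, else bᵢⱼ.
Initial tableau (one row per fragment):
  row 1: b11 b12 b13 b14 a5 b16 a7 b18
  row 2: b21 a2 b23 a4 b25 a6 b27 b28
  row 3: a1 b32 a3 b34 b35 a6 b37 b38
  row 4: a1 a2 b43 a4 b45 a6 a7 a8
Rows 2 and 4 agree on I; apply I→FJ and equate their FJ entries.
Rows 2 and 4 agree on G; apply G→HJ and equate their HJ entries.
No row becomes fully distinguished — the join is lossy.

No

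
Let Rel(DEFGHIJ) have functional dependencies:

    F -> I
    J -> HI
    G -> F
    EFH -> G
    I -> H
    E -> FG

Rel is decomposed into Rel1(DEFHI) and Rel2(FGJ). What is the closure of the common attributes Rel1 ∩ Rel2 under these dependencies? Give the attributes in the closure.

FHI

Rel1 ∩ Rel2 = {F}.
F → I applies, adding I
I → H applies, adding H
Closure: {FHI}.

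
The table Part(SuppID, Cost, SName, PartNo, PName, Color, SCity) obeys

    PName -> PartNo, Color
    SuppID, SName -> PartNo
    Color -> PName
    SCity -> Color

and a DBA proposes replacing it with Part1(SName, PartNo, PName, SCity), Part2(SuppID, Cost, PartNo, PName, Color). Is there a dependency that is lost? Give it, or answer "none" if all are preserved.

SuppID, SName -> PartNo

Check SuppID, SName → PartNo: no single fragment contains all of {SuppID, SName, PartNo}, and the restricted closure of {SuppID, SName} across the fragments never reaches {PartNo}.
PName → PartNo, Color is preserved.
Color → PName is preserved.
SCity → Color is preserved.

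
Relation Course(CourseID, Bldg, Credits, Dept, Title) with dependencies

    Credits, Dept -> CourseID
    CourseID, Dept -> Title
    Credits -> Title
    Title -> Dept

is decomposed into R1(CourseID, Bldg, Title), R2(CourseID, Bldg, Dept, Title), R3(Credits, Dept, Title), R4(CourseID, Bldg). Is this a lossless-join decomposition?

Chase test. Columns are CourseID, Bldg, Credits, Dept, Title; row i has aⱼ where attribute j ∈ Ri, else bᵢⱼ.
Initial tableau (one row per fragment):
  row 1: a1 a2 b13 b14 a5
  row 2: a1 a2 b23 a4 a5
  row 3: b31 b32 a3 a4 a5
  row 4: a1 a2 b43 b44 b45
Rows 1 and 2 agree on Title; apply Title→Dept and equate their Dept entries.
No row becomes fully distinguished — the join is lossy.

No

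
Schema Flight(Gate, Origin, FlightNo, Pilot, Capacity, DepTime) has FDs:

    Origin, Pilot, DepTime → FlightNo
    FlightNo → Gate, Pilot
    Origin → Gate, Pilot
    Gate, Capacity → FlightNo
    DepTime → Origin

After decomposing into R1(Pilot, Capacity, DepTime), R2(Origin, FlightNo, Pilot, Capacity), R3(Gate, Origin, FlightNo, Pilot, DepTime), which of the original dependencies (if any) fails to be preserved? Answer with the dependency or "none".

Gate, Capacity → FlightNo

Check Gate, Capacity → FlightNo: no single fragment contains all of {Gate, FlightNo, Capacity}, and the restricted closure of {Gate, Capacity} across the fragments never reaches {FlightNo}.
Origin, Pilot, DepTime → FlightNo is preserved.
FlightNo → Gate, Pilot is preserved.
Origin → Gate, Pilot is preserved.
DepTime → Origin is preserved.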